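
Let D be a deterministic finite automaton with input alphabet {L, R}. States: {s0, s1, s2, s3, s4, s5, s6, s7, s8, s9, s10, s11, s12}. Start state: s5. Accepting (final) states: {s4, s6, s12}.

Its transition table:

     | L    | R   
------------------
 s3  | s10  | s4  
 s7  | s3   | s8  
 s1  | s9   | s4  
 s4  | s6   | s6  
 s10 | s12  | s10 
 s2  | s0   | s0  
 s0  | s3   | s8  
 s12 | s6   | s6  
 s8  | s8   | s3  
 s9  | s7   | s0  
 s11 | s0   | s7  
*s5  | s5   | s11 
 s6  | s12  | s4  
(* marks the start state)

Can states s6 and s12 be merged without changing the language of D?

Yes

First remove the unreachable states {s1,s2,s9}; 10 states remain.
Start with accepting vs non-accepting: {s4,s6,s12} | {s0,s3,s5,s7,s8,s10,s11}.
Refine {s0,s3,s5,s7,s8,s10,s11} on symbol L: members go to different blocks, giving {s0,s3,s5,s7,s8,s11} and {s10}.
Split {s0,s3,s5,s7,s8,s11} by δ(·,L) → {s0,s5,s7,s8,s11} and {s3}.
Refine {s0,s5,s7,s8,s11} on symbol L: members go to different blocks, giving {s5,s8,s11} and {s0,s7}.
Split {s5,s8,s11} by δ(·,L) → {s5,s8} and {s11}.
Refine {s5,s8} on symbol R: members go to different blocks, giving {s5} and {s8}.
Stable partition: {s4,s6,s12} | {s5} | {s10} | {s3} | {s0,s7} | {s11} | {s8} — 7 equivalence classes.
s6 and s12 lie in the same block of the stable partition, so they are equivalent — no string distinguishes them.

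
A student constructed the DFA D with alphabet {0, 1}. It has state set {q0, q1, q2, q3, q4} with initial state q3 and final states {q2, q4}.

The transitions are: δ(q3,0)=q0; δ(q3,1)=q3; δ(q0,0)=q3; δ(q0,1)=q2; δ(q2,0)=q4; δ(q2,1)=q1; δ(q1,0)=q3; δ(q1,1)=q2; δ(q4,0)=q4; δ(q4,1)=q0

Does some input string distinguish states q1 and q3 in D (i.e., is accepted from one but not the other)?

P0 = {q2,q4} | {q0,q1,q3}.
On input 1, block {q0,q1,q3} splits into {q0,q1} and {q3}.
No further refinement is possible. Final partition (3 blocks): {q2,q4} | {q0,q1} | {q3}.
q1 and q3 end up in different blocks, so they are distinguishable. For instance, the string '1' is accepted from only q1.

Yes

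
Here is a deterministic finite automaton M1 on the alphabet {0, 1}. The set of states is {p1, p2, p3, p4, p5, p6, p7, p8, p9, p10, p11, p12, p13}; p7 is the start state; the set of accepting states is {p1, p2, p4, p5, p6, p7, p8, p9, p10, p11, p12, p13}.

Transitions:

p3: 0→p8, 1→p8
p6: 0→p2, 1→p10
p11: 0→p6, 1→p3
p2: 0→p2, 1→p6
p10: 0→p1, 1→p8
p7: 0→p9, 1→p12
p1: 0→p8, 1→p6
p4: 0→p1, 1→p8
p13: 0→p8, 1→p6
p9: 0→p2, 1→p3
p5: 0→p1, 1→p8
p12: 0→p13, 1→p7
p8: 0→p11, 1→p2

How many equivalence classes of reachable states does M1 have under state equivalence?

10

Reachable states from the start: {p1,p2,p3,p6,p7,p8,p9,p10,p11,p12,p13}. Unreachable: {p4,p5} — drop them.
Initial partition by acceptance: {p1,p2,p6,p7,p8,p9,p10,p11,p12,p13} | {p3}.
On input 1, block {p1,p2,p6,p7,p8,p9,p10,p11,p12,p13} splits into {p1,p2,p6,p7,p8,p10,p12,p13} and {p9,p11}.
Split {p1,p2,p6,p7,p8,p10,p12,p13} by δ(·,0) → {p1,p2,p6,p10,p12,p13} and {p7,p8}.
Split {p1,p2,p6,p10,p12,p13} by δ(·,0) → {p2,p6,p10,p12} and {p1,p13}.
Refine {p2,p6,p10,p12} on symbol 0: members go to different blocks, giving {p2,p6} and {p10,p12}.
On input 1, block {p2,p6} splits into {p2} and {p6}.
Refine {p9,p11} on symbol 0: members go to different blocks, giving {p9} and {p11}.
Split {p7,p8} by δ(·,0) → {p7} and {p8}.
Split {p10,p12} by δ(·,1) → {p10} and {p12}.
The partition is now stable with 10 blocks: {p2} | {p3} | {p9} | {p7} | {p1,p13} | {p10} | {p6} | {p11} | {p8} | {p12}.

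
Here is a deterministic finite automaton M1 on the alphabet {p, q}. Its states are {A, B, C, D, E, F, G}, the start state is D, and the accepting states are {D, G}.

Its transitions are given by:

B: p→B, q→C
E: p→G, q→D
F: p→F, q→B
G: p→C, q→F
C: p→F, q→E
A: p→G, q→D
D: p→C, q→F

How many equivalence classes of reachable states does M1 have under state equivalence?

5

States {A} cannot be reached from the start state, so discard them.
P0 = {D,G} | {B,C,E,F}.
On input p, block {B,C,E,F} splits into {B,C,F} and {E}.
On input q, block {B,C,F} splits into {B,F} and {C}.
On input q, block {B,F} splits into {B} and {F}.
Stable partition: {D,G} | {B} | {E} | {C} | {F} — 5 equivalence classes.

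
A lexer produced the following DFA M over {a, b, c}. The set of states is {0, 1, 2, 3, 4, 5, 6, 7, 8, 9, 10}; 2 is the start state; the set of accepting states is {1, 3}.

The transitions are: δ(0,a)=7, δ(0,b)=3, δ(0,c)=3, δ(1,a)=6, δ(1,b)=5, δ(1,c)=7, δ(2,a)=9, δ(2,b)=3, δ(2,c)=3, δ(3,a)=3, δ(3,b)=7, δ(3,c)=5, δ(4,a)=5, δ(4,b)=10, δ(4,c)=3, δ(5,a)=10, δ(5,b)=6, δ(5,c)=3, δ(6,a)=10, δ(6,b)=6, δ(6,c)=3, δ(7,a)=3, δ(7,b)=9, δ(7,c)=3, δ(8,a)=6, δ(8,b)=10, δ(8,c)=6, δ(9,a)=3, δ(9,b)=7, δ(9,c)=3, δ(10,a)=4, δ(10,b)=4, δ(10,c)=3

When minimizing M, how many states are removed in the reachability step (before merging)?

3

No path from 2 leads to 0, 1, 8; the other 8 states are all reachable.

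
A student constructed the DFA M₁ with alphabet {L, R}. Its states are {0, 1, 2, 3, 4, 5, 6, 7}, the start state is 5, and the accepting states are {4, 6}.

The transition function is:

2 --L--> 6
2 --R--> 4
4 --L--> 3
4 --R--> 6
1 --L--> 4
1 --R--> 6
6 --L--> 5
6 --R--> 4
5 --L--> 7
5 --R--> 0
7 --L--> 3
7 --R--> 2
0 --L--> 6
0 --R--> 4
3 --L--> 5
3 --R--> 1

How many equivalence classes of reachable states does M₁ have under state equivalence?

3

All states are reachable from the start state.
P0 = {4,6} | {0,1,2,3,5,7}.
Refine {0,1,2,3,5,7} on symbol L: members go to different blocks, giving {0,1,2} and {3,5,7}.
Stable partition: {4,6} | {0,1,2} | {3,5,7} — 3 equivalence classes.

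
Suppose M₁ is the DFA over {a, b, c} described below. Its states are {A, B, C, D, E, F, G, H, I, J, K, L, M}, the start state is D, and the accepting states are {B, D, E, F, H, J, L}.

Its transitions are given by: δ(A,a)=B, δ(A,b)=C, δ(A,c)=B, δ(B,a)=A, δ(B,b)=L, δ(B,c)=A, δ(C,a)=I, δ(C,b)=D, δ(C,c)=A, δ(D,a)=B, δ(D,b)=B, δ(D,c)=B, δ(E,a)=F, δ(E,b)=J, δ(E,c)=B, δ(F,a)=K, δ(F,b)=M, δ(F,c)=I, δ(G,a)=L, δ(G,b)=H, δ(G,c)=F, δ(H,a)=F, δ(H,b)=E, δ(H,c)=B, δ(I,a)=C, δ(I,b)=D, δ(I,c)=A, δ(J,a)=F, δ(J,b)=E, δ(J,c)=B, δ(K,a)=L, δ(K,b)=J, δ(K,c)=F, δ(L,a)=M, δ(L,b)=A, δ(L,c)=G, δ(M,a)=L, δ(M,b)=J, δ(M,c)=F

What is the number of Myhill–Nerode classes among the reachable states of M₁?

P0 = {B,D,E,F,H,J,L} | {A,C,G,I,K,M}.
Split {B,D,E,F,H,J,L} by δ(·,a) → {D,E,H,J} and {B,F,L}.
On input b, block {D,E,H,J} splits into {E,H,J} and {D}.
Split {A,C,G,I,K,M} by δ(·,a) → {A,G,K,M} and {C,I}.
Refine {A,G,K,M} on symbol b: members go to different blocks, giving {G,K,M} and {A}.
Split {B,F,L} by δ(·,a) → {F,L} and {B}.
Split {F,L} by δ(·,b) → {F} and {L}.
The partition is now stable with 8 blocks: {E,H,J} | {G,K,M} | {F} | {D} | {C,I} | {A} | {B} | {L}.

8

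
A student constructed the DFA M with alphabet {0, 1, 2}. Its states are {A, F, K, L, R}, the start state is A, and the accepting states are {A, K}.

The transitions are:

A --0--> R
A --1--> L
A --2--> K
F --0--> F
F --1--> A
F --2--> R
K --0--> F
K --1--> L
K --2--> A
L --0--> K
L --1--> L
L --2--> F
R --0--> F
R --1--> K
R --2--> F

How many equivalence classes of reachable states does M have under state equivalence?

3

All states are reachable from the start state.
P0 = {A,K} | {F,L,R}.
On input 0, block {F,L,R} splits into {F,R} and {L}.
The partition is now stable with 3 blocks: {A,K} | {F,R} | {L}.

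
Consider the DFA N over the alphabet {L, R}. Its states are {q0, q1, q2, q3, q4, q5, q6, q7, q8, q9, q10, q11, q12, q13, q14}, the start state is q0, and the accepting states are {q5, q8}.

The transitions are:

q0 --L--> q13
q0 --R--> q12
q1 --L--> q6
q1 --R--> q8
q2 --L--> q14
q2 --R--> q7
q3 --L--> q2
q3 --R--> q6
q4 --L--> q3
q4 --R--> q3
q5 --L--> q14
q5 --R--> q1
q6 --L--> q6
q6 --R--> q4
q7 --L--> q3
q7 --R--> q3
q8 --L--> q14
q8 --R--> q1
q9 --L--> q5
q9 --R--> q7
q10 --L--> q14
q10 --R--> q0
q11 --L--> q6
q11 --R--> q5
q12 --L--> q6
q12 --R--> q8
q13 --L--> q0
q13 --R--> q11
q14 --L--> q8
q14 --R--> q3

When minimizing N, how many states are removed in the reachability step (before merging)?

Starting at q0 and following transitions, the reachable set is {q0, q1, q2, q3, q4, q5, q6, q7, q8, q11, q12, q13, q14}. That leaves q9, q10 unreachable — 2 in total.

2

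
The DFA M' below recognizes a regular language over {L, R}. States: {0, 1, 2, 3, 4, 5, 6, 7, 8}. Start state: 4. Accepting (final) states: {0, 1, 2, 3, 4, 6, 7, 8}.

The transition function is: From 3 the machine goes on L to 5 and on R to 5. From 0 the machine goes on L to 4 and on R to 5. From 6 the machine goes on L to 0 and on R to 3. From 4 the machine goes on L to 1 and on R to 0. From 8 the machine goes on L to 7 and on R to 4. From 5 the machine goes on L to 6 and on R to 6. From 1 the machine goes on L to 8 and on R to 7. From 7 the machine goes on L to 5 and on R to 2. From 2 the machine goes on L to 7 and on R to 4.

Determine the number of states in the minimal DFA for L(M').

Start with accepting vs non-accepting: {0,1,2,3,4,6,7,8} | {5}.
Split {0,1,2,3,4,6,7,8} by δ(·,L) → {0,1,2,4,6,8} and {3,7}.
Refine {0,1,2,4,6,8} on symbol L: members go to different blocks, giving {0,1,4,6} and {2,8}.
On input L, block {0,1,4,6} splits into {0,4,6} and {1}.
Split {0,4,6} by δ(·,L) → {0,6} and {4}.
On input L, block {0,6} splits into {0} and {6}.
Refine {3,7} on symbol R: members go to different blocks, giving {3} and {7}.
No further refinement is possible. Final partition (8 blocks): {0} | {5} | {3} | {2,8} | {1} | {4} | {6} | {7}.

8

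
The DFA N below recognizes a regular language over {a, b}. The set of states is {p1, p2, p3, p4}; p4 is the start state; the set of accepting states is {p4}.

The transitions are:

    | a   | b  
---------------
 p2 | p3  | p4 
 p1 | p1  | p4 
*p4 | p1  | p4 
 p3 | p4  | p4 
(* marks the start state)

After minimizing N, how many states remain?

First remove the unreachable states {p2,p3}; 2 states remain.
Start with accepting vs non-accepting: {p4} | {p1}.
Stable partition: {p4} | {p1} — 2 equivalence classes.

2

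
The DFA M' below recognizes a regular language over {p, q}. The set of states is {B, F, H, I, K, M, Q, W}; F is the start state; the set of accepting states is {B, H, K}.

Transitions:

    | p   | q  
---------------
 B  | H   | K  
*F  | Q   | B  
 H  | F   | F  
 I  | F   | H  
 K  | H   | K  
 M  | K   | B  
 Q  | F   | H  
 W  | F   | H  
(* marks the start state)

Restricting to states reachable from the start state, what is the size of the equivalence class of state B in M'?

States {I,M,W} cannot be reached from the start state, so discard them.
Start with accepting vs non-accepting: {B,H,K} | {F,Q}.
Split {B,H,K} by δ(·,p) → {B,K} and {H}.
On input q, block {F,Q} splits into {Q} and {F}.
Stable partition: {B,K} | {Q} | {H} | {F} — 4 equivalence classes.
The equivalence class containing B is {B,K}, of size 2.

2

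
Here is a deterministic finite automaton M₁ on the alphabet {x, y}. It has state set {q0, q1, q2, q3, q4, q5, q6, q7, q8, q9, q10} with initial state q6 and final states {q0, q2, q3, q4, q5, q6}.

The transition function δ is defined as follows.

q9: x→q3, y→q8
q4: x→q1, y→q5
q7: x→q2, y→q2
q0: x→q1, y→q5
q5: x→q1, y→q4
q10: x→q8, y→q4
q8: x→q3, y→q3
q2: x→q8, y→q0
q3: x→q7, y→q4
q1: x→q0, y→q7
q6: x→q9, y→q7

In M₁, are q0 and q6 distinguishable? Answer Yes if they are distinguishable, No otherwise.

First remove the unreachable states {q10}; 10 states remain.
Initial partition by acceptance: {q0,q2,q3,q4,q5,q6} | {q1,q7,q8,q9}.
Refine {q0,q2,q3,q4,q5,q6} on symbol y: members go to different blocks, giving {q0,q2,q3,q4,q5} and {q6}.
Refine {q1,q7,q8,q9} on symbol y: members go to different blocks, giving {q1,q9} and {q7,q8}.
On input x, block {q0,q2,q3,q4,q5} splits into {q0,q4,q5} and {q2,q3}.
Refine {q1,q9} on symbol x: members go to different blocks, giving {q1} and {q9}.
No further refinement is possible. Final partition (6 blocks): {q0,q4,q5} | {q1} | {q6} | {q7,q8} | {q2,q3} | {q9}.
q0 and q6 end up in different blocks, so they are distinguishable. For instance, the string 'y' is accepted from only q0.

Yes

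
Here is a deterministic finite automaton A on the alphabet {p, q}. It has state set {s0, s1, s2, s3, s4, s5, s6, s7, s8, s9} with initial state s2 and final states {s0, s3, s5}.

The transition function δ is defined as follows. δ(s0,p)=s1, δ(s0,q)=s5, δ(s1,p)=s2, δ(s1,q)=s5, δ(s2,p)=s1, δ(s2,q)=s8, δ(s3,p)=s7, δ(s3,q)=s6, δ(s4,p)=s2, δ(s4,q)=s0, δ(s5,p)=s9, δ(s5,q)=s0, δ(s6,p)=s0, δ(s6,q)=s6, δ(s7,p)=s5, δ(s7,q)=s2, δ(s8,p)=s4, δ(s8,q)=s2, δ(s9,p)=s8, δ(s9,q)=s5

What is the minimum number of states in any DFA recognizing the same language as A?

Reachable states from the start: {s0,s1,s2,s4,s5,s8,s9}. Unreachable: {s3,s6,s7} — drop them.
Initial partition by acceptance: {s0,s5} | {s1,s2,s4,s8,s9}.
On input q, block {s1,s2,s4,s8,s9} splits into {s1,s4,s9} and {s2,s8}.
Stable partition: {s0,s5} | {s1,s4,s9} | {s2,s8} — 3 equivalence classes.

3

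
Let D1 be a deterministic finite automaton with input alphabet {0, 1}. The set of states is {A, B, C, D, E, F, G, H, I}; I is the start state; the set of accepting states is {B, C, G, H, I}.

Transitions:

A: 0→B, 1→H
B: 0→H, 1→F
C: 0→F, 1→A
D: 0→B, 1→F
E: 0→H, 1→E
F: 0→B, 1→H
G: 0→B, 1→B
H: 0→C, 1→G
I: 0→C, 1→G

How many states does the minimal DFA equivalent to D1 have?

States {D,E} cannot be reached from the start state, so discard them.
Initial partition by acceptance: {B,C,G,H,I} | {A,F}.
Refine {B,C,G,H,I} on symbol 0: members go to different blocks, giving {B,G,H,I} and {C}.
On input 0, block {B,G,H,I} splits into {B,G} and {H,I}.
Refine {B,G} on symbol 0: members go to different blocks, giving {B} and {G}.
The partition is now stable with 5 blocks: {B} | {A,F} | {C} | {H,I} | {G}.

5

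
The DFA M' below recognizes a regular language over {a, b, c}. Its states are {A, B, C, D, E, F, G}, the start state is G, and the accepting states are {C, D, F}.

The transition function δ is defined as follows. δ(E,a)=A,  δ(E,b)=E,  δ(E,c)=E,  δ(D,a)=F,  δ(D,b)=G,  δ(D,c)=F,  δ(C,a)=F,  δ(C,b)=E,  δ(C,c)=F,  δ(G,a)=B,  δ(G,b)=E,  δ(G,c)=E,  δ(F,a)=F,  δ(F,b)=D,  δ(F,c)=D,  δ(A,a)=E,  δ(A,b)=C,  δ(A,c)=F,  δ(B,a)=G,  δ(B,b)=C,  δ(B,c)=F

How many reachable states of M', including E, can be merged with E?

2

Every state is reachable, so we keep all 7.
Start with accepting vs non-accepting: {C,D,F} | {A,B,E,G}.
Refine {C,D,F} on symbol b: members go to different blocks, giving {C,D} and {F}.
On input b, block {A,B,E,G} splits into {A,B} and {E,G}.
Stable partition: {C,D} | {A,B} | {F} | {E,G} — 4 equivalence classes.
The equivalence class containing E is {E,G}, of size 2.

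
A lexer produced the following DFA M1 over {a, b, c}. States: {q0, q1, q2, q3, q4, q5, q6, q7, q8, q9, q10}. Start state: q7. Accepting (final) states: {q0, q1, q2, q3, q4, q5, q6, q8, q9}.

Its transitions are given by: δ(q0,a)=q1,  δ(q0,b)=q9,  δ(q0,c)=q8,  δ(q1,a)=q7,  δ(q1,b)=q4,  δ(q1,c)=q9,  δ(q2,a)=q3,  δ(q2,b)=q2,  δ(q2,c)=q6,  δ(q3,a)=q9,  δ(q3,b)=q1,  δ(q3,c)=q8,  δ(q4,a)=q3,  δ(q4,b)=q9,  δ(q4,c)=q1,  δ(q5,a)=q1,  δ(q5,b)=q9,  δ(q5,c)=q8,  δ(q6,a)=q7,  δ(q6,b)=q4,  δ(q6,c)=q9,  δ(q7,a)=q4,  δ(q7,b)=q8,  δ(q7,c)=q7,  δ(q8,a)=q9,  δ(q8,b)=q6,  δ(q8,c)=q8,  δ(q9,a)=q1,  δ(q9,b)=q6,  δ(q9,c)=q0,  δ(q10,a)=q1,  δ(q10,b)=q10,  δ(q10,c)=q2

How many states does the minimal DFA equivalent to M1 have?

States {q2,q5,q10} cannot be reached from the start state, so discard them.
Start with accepting vs non-accepting: {q0,q1,q3,q4,q6,q8,q9} | {q7}.
Refine {q0,q1,q3,q4,q6,q8,q9} on symbol a: members go to different blocks, giving {q0,q3,q4,q8,q9} and {q1,q6}.
Split {q0,q3,q4,q8,q9} by δ(·,a) → {q3,q4,q8} and {q0,q9}.
Split {q3,q4,q8} by δ(·,a) → {q3,q8} and {q4}.
Split {q0,q9} by δ(·,b) → {q0} and {q9}.
No further refinement is possible. Final partition (6 blocks): {q3,q8} | {q7} | {q1,q6} | {q0} | {q4} | {q9}.

6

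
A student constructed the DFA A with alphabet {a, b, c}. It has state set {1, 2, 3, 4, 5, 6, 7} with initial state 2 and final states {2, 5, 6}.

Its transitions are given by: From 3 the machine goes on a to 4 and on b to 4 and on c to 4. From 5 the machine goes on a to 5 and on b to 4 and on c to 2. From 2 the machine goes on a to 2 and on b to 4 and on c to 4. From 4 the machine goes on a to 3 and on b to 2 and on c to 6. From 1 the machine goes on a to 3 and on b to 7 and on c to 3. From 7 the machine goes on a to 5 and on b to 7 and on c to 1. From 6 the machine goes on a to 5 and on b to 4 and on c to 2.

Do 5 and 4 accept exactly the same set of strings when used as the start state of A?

States {1,7} cannot be reached from the start state, so discard them.
Initial partition by acceptance: {2,5,6} | {3,4}.
Refine {2,5,6} on symbol c: members go to different blocks, giving {5,6} and {2}.
Refine {3,4} on symbol b: members go to different blocks, giving {3} and {4}.
The partition is now stable with 4 blocks: {5,6} | {3} | {2} | {4}.
5 and 4 end up in different blocks, so they are distinguishable. For instance, the string 'ε' is accepted from only 5.

No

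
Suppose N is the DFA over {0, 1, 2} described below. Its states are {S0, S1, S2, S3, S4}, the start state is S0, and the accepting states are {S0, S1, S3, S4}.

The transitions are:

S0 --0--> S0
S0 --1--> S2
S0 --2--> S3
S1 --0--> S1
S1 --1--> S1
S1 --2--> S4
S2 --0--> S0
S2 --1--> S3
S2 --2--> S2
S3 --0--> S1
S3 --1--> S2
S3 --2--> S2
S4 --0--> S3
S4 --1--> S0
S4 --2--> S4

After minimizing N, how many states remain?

P0 = {S0,S1,S3,S4} | {S2}.
On input 1, block {S0,S1,S3,S4} splits into {S0,S3} and {S1,S4}.
Refine {S0,S3} on symbol 0: members go to different blocks, giving {S0} and {S3}.
Split {S1,S4} by δ(·,0) → {S1} and {S4}.
The partition is now stable with 5 blocks: {S0} | {S2} | {S1} | {S3} | {S4}.

5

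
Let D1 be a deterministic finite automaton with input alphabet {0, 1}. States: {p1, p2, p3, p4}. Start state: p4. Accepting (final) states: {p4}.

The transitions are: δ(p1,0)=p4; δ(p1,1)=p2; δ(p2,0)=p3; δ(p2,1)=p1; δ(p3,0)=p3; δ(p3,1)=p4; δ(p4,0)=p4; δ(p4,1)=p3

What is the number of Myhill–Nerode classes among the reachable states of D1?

2

States {p1,p2} cannot be reached from the start state, so discard them.
P0 = {p4} | {p3}.
The partition is now stable with 2 blocks: {p4} | {p3}.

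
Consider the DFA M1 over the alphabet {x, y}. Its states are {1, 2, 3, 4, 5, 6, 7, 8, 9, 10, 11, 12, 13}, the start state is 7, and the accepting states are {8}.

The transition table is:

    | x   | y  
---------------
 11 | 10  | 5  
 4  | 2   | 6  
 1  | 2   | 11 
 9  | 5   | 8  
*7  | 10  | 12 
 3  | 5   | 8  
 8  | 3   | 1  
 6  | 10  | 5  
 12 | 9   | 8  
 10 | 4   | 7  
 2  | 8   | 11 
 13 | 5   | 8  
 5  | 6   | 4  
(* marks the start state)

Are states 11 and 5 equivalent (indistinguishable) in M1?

States {13} cannot be reached from the start state, so discard them.
Initial partition by acceptance: {8} | {1,2,3,4,5,6,7,9,10,11,12}.
Split {1,2,3,4,5,6,7,9,10,11,12} by δ(·,x) → {1,3,4,5,6,7,9,10,11,12} and {2}.
Refine {1,3,4,5,6,7,9,10,11,12} on symbol x: members go to different blocks, giving {3,5,6,7,9,10,11,12} and {1,4}.
Refine {3,5,6,7,9,10,11,12} on symbol x: members go to different blocks, giving {3,5,6,7,9,11,12} and {10}.
On input x, block {3,5,6,7,9,11,12} splits into {3,5,9,12} and {6,7,11}.
Refine {3,5,9,12} on symbol x: members go to different blocks, giving {3,9,12} and {5}.
On input x, block {3,9,12} splits into {3,9} and {12}.
On input y, block {6,7,11} splits into {6,11} and {7}.
The partition is now stable with 9 blocks: {8} | {3,9} | {2} | {1,4} | {10} | {6,11} | {5} | {12} | {7}.
11 and 5 end up in different blocks, so they are distinguishable. For instance, the string 'yxx' is accepted from only 5.

No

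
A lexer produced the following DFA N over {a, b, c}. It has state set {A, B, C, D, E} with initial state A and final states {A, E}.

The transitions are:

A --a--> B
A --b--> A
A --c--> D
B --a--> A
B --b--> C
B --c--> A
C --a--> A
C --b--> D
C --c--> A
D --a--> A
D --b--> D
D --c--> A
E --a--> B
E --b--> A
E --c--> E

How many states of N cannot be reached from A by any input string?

1

Starting at A and following transitions, the reachable set is {A, B, C, D}. That leaves E unreachable — 1 in total.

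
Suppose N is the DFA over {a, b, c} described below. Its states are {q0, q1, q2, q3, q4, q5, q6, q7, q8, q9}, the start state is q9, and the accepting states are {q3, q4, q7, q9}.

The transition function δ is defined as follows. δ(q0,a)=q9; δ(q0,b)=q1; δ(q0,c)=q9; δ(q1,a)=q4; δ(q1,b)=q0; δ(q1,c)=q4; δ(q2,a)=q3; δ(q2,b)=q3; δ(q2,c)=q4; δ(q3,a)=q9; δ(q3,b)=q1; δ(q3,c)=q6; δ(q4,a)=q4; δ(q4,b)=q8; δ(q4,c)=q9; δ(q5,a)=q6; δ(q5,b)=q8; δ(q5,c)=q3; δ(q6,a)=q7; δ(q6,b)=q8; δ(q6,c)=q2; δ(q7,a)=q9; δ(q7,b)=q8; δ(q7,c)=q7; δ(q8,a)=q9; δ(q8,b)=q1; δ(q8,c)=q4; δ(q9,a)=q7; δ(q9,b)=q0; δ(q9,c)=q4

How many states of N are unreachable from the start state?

No path from q9 leads to q2, q3, q5, q6; the other 6 states are all reachable.

4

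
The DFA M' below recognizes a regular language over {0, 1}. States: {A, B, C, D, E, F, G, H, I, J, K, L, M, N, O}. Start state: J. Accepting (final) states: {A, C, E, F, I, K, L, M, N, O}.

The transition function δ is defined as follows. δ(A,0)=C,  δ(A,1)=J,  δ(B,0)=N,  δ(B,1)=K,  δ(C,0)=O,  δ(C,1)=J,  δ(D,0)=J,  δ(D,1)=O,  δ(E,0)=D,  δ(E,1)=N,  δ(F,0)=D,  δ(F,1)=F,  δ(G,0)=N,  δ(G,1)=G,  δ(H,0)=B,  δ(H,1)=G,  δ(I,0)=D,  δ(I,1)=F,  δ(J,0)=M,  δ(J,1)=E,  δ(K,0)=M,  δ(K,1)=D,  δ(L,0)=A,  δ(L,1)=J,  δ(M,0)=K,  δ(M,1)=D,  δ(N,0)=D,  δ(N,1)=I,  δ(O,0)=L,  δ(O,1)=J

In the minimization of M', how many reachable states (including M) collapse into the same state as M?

States {B,G,H} cannot be reached from the start state, so discard them.
Initial partition by acceptance: {A,C,E,F,I,K,L,M,N,O} | {D,J}.
Split {A,C,E,F,I,K,L,M,N,O} by δ(·,0) → {A,C,K,L,M,O} and {E,F,I,N}.
On input 0, block {D,J} splits into {D} and {J}.
Split {A,C,K,L,M,O} by δ(·,1) → {A,C,L,O} and {K,M}.
No further refinement is possible. Final partition (5 blocks): {A,C,L,O} | {D} | {E,F,I,N} | {J} | {K,M}.
State M belongs to the block {K,M}, which has 2 states.

2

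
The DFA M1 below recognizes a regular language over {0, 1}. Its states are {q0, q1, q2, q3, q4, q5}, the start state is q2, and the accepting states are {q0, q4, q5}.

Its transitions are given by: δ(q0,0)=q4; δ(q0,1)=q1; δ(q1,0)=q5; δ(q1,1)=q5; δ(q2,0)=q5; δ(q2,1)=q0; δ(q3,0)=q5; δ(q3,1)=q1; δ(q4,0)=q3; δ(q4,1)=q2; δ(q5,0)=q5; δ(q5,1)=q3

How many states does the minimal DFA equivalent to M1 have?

Every state is reachable, so we keep all 6.
Start with accepting vs non-accepting: {q0,q4,q5} | {q1,q2,q3}.
Split {q0,q4,q5} by δ(·,0) → {q0,q5} and {q4}.
Split {q0,q5} by δ(·,0) → {q0} and {q5}.
Split {q1,q2,q3} by δ(·,1) → {q1} and {q2} and {q3}.
No further refinement is possible. Final partition (6 blocks): {q0} | {q1} | {q4} | {q5} | {q2} | {q3}.

6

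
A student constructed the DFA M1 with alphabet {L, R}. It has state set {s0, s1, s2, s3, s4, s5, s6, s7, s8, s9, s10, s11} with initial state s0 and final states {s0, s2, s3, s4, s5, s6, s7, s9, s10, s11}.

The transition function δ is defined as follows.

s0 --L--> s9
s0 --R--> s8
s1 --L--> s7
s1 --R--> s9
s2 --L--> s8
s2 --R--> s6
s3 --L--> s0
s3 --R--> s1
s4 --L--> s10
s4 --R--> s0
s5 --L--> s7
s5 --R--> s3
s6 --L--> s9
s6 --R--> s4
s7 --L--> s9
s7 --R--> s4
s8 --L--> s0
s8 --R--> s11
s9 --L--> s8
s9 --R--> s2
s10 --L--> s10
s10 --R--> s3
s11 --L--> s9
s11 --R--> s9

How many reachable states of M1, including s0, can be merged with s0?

First remove the unreachable states {s5}; 11 states remain.
Initial partition by acceptance: {s0,s2,s3,s4,s6,s7,s9,s10,s11} | {s1,s8}.
Refine {s0,s2,s3,s4,s6,s7,s9,s10,s11} on symbol L: members go to different blocks, giving {s0,s3,s4,s6,s7,s10,s11} and {s2,s9}.
Refine {s0,s3,s4,s6,s7,s10,s11} on symbol L: members go to different blocks, giving {s0,s6,s7,s11} and {s3,s4,s10}.
On input R, block {s0,s6,s7,s11} splits into {s6,s7} and {s0} and {s11}.
On input L, block {s1,s8} splits into {s1} and {s8}.
Split {s2,s9} by δ(·,R) → {s2} and {s9}.
On input L, block {s3,s4,s10} splits into {s4,s10} and {s3}.
Refine {s4,s10} on symbol R: members go to different blocks, giving {s4} and {s10}.
The partition is now stable with 10 blocks: {s6,s7} | {s1} | {s2} | {s4} | {s0} | {s11} | {s8} | {s9} | {s3} | {s10}.
State s0 belongs to the block {s0}, which has 1 states.

1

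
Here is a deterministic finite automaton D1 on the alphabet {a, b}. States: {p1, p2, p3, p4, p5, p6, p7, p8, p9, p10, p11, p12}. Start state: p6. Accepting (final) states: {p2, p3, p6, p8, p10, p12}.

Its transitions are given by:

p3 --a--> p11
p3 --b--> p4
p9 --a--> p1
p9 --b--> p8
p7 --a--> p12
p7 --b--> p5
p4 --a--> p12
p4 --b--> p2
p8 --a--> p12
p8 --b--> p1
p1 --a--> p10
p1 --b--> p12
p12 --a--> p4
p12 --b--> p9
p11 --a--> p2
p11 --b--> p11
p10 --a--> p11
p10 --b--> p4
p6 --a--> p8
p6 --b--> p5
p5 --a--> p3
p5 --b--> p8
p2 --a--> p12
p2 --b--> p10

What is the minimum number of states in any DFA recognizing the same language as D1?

First remove the unreachable states {p7}; 11 states remain.
P0 = {p2,p3,p6,p8,p10,p12} | {p1,p4,p5,p9,p11}.
Split {p2,p3,p6,p8,p10,p12} by δ(·,a) → {p2,p6,p8} and {p3,p10,p12}.
Split {p2,p6,p8} by δ(·,a) → {p2,p8} and {p6}.
Refine {p2,p8} on symbol b: members go to different blocks, giving {p2} and {p8}.
Split {p1,p4,p5,p9,p11} by δ(·,a) → {p1,p4,p5} and {p9} and {p11}.
Refine {p1,p4,p5} on symbol b: members go to different blocks, giving {p1} and {p4} and {p5}.
Split {p3,p10,p12} by δ(·,a) → {p3,p10} and {p12}.
The partition is now stable with 10 blocks: {p2} | {p1} | {p3,p10} | {p6} | {p8} | {p9} | {p11} | {p4} | {p5} | {p12}.

10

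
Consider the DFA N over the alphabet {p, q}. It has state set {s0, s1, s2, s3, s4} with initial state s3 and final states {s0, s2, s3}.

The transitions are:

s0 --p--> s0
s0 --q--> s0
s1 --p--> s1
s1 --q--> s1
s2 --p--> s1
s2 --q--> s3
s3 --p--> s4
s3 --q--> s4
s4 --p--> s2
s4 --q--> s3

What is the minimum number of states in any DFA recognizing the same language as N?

First remove the unreachable states {s0}; 4 states remain.
P0 = {s2,s3} | {s1,s4}.
On input q, block {s2,s3} splits into {s2} and {s3}.
Split {s1,s4} by δ(·,p) → {s1} and {s4}.
Stable partition: {s2} | {s1} | {s3} | {s4} — 4 equivalence classes.

4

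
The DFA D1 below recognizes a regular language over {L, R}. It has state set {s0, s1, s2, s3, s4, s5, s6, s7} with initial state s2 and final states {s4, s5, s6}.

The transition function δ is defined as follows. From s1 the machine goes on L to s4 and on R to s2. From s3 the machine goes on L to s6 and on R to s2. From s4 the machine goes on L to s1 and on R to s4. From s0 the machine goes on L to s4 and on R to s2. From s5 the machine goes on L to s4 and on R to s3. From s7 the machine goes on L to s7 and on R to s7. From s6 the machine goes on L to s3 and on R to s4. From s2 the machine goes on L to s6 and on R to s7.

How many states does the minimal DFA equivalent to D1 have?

States {s0,s5} cannot be reached from the start state, so discard them.
Initial partition by acceptance: {s4,s6} | {s1,s2,s3,s7}.
Refine {s1,s2,s3,s7} on symbol L: members go to different blocks, giving {s1,s2,s3} and {s7}.
On input R, block {s1,s2,s3} splits into {s1,s3} and {s2}.
No further refinement is possible. Final partition (4 blocks): {s4,s6} | {s1,s3} | {s7} | {s2}.

4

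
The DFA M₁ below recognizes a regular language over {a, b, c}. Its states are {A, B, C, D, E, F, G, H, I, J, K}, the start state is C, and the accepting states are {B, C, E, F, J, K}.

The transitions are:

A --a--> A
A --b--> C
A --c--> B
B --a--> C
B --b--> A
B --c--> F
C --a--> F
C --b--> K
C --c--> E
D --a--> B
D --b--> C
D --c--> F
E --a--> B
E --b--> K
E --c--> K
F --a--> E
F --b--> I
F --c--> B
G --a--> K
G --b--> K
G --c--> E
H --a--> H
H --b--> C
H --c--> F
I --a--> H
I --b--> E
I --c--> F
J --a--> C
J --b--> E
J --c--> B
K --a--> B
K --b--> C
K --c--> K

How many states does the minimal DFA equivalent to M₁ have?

3

States {D,G,J} cannot be reached from the start state, so discard them.
P0 = {B,C,E,F,K} | {A,H,I}.
Refine {B,C,E,F,K} on symbol b: members go to different blocks, giving {C,E,K} and {B,F}.
The partition is now stable with 3 blocks: {C,E,K} | {A,H,I} | {B,F}.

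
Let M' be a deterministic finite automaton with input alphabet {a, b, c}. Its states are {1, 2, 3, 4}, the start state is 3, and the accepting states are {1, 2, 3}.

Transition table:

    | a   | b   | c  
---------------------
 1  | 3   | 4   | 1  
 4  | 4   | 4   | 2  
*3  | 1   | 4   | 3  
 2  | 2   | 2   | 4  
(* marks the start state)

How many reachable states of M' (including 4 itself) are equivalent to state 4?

1

Every state is reachable, so we keep all 4.
Start with accepting vs non-accepting: {1,2,3} | {4}.
Refine {1,2,3} on symbol b: members go to different blocks, giving {1,3} and {2}.
Stable partition: {1,3} | {4} | {2} — 3 equivalence classes.
The equivalence class containing 4 is {4}, of size 1.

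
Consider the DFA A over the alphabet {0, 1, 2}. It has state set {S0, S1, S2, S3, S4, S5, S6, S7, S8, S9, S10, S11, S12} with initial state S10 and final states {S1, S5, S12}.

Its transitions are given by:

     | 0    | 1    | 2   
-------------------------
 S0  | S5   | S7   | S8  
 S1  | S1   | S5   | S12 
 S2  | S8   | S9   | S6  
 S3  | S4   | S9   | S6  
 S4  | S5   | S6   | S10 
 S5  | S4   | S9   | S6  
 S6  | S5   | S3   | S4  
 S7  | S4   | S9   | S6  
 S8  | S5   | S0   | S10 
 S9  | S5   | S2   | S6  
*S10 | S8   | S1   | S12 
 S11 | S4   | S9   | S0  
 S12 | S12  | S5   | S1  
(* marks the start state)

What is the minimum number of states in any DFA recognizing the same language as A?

States {S11} cannot be reached from the start state, so discard them.
Start with accepting vs non-accepting: {S1,S5,S12} | {S0,S2,S3,S4,S6,S7,S8,S9,S10}.
Split {S1,S5,S12} by δ(·,0) → {S1,S12} and {S5}.
Refine {S0,S2,S3,S4,S6,S7,S8,S9,S10} on symbol 0: members go to different blocks, giving {S0,S4,S6,S8,S9} and {S2,S3,S7,S10}.
On input 1, block {S0,S4,S6,S8,S9} splits into {S0,S6,S9} and {S4,S8}.
On input 2, block {S0,S6,S9} splits into {S0,S6} and {S9}.
Refine {S2,S3,S7,S10} on symbol 1: members go to different blocks, giving {S2,S3,S7} and {S10}.
Stable partition: {S1,S12} | {S0,S6} | {S5} | {S2,S3,S7} | {S4,S8} | {S9} | {S10} — 7 equivalence classes.

7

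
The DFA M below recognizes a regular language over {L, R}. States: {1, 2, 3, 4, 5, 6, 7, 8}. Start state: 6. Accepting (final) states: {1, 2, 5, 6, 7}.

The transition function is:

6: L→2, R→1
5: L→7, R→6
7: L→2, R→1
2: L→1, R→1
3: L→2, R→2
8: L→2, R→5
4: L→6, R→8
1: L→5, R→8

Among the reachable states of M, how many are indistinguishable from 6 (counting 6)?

2

States {3,4} cannot be reached from the start state, so discard them.
Start with accepting vs non-accepting: {1,2,5,6,7} | {8}.
Refine {1,2,5,6,7} on symbol R: members go to different blocks, giving {2,5,6,7} and {1}.
Split {2,5,6,7} by δ(·,L) → {5,6,7} and {2}.
Refine {5,6,7} on symbol L: members go to different blocks, giving {6,7} and {5}.
Stable partition: {6,7} | {8} | {1} | {2} | {5} — 5 equivalence classes.
State 6 belongs to the block {6,7}, which has 2 states.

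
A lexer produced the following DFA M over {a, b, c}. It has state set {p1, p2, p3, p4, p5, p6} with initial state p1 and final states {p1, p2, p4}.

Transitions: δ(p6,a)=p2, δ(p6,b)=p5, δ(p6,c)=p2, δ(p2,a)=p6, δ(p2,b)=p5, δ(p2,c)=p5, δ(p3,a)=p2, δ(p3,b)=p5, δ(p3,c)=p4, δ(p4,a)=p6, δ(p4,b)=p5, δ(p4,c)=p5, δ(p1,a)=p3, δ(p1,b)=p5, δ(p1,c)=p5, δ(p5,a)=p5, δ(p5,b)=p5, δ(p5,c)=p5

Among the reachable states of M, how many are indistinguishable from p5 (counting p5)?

1

P0 = {p1,p2,p4} | {p3,p5,p6}.
On input a, block {p3,p5,p6} splits into {p3,p6} and {p5}.
The partition is now stable with 3 blocks: {p1,p2,p4} | {p3,p6} | {p5}.
The equivalence class containing p5 is {p5}, of size 1.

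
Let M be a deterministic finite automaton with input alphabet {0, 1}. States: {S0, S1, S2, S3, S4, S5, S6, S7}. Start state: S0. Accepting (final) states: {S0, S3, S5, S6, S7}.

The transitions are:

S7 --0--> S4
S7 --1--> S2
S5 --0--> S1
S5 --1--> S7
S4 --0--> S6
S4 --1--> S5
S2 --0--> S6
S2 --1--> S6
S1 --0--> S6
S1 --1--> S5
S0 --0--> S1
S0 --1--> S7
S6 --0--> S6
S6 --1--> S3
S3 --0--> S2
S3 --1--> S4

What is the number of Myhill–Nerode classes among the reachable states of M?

Initial partition by acceptance: {S0,S3,S5,S6,S7} | {S1,S2,S4}.
Refine {S0,S3,S5,S6,S7} on symbol 0: members go to different blocks, giving {S0,S3,S5,S7} and {S6}.
Split {S0,S3,S5,S7} by δ(·,1) → {S0,S5} and {S3,S7}.
Refine {S1,S2,S4} on symbol 1: members go to different blocks, giving {S1,S4} and {S2}.
On input 0, block {S3,S7} splits into {S3} and {S7}.
No further refinement is possible. Final partition (6 blocks): {S0,S5} | {S1,S4} | {S6} | {S3} | {S2} | {S7}.

6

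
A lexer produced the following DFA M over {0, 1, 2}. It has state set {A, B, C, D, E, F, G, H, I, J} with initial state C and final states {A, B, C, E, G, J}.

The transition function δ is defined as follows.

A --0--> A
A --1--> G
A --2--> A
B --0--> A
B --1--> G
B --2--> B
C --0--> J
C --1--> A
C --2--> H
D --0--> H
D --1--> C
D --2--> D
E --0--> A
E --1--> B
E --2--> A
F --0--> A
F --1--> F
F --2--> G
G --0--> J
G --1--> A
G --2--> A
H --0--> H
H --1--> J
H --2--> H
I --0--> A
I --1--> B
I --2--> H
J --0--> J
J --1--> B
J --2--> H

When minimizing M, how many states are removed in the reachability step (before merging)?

4

Starting at C and following transitions, the reachable set is {A, B, C, G, H, J}. That leaves D, E, F, I unreachable — 4 in total.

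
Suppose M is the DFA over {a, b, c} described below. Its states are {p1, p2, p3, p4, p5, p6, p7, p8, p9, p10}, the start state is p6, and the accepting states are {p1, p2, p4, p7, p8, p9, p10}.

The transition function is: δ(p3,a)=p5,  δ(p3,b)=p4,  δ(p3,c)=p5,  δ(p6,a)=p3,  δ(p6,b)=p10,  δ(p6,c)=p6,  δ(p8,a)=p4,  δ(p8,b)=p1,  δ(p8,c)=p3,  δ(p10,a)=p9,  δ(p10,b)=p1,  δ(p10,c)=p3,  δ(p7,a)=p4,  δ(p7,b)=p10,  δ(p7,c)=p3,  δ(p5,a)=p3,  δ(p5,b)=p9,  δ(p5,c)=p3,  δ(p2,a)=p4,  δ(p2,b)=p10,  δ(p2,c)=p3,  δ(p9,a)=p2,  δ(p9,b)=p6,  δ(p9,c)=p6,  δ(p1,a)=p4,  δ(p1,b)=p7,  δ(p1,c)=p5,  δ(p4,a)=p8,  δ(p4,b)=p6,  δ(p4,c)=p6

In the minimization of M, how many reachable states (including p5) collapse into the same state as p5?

2

Every state is reachable, so we keep all 10.
P0 = {p1,p2,p4,p7,p8,p9,p10} | {p3,p5,p6}.
On input b, block {p1,p2,p4,p7,p8,p9,p10} splits into {p1,p2,p7,p8,p10} and {p4,p9}.
On input b, block {p3,p5,p6} splits into {p3,p5} and {p6}.
No further refinement is possible. Final partition (4 blocks): {p1,p2,p7,p8,p10} | {p3,p5} | {p4,p9} | {p6}.
State p5 belongs to the block {p3,p5}, which has 2 states.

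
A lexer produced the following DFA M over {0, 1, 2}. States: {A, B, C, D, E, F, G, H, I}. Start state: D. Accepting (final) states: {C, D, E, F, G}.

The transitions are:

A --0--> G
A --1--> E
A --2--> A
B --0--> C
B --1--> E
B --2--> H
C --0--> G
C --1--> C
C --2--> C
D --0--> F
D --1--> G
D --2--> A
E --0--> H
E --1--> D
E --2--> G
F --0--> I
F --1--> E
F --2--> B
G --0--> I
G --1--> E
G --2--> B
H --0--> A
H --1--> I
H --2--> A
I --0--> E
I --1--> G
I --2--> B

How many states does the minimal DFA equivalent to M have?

Start with accepting vs non-accepting: {C,D,E,F,G} | {A,B,H,I}.
Refine {C,D,E,F,G} on symbol 0: members go to different blocks, giving {E,F,G} and {C,D}.
Split {E,F,G} by δ(·,1) → {F,G} and {E}.
Split {A,B,H,I} by δ(·,0) → {A} and {B} and {H} and {I}.
Refine {C,D} on symbol 1: members go to different blocks, giving {C} and {D}.
The partition is now stable with 8 blocks: {F,G} | {A} | {C} | {E} | {B} | {H} | {I} | {D}.

8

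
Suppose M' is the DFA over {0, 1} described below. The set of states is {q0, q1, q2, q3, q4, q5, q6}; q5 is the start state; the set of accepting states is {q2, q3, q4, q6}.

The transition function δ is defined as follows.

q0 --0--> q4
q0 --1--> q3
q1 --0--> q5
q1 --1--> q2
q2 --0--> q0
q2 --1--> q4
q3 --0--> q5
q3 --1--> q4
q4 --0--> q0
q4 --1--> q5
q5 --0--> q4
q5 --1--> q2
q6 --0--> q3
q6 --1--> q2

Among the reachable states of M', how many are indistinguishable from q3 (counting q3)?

2

States {q1,q6} cannot be reached from the start state, so discard them.
P0 = {q2,q3,q4} | {q0,q5}.
Refine {q2,q3,q4} on symbol 1: members go to different blocks, giving {q2,q3} and {q4}.
The partition is now stable with 3 blocks: {q2,q3} | {q0,q5} | {q4}.
State q3 belongs to the block {q2,q3}, which has 2 states.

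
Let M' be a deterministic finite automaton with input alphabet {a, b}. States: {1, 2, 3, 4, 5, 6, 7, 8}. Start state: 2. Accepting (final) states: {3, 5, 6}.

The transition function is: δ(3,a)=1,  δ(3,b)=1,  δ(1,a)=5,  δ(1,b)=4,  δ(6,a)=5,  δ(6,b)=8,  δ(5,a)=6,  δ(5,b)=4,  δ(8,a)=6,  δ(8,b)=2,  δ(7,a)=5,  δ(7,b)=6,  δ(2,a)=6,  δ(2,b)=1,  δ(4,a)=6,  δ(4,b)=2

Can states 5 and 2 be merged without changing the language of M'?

Reachable states from the start: {1,2,4,5,6,8}. Unreachable: {3,7} — drop them.
Initial partition by acceptance: {5,6} | {1,2,4,8}.
The partition is now stable with 2 blocks: {5,6} | {1,2,4,8}.
5 and 2 end up in different blocks, so they are distinguishable. For instance, the string 'ε' is accepted from only 5.

No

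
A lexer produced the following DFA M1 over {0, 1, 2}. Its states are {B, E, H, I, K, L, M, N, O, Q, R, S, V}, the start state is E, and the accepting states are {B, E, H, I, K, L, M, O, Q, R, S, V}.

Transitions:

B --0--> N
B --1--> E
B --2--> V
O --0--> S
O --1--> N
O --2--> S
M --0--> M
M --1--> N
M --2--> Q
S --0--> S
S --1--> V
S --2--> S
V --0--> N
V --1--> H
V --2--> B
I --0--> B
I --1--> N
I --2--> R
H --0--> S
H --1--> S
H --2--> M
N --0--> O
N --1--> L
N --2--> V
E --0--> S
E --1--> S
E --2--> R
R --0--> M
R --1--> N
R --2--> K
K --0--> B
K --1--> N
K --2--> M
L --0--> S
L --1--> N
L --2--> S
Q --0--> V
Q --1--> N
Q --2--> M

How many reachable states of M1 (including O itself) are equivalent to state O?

2

States {I} cannot be reached from the start state, so discard them.
P0 = {B,E,H,K,L,M,O,Q,R,S,V} | {N}.
Split {B,E,H,K,L,M,O,Q,R,S,V} by δ(·,0) → {E,H,K,L,M,O,Q,R,S} and {B,V}.
Refine {E,H,K,L,M,O,Q,R,S} on symbol 0: members go to different blocks, giving {E,H,L,M,O,R,S} and {K,Q}.
Split {E,H,L,M,O,R,S} by δ(·,1) → {L,M,O,R} and {E,H} and {S}.
Split {L,M,O,R} by δ(·,0) → {L,O} and {M,R}.
The partition is now stable with 7 blocks: {L,O} | {N} | {B,V} | {K,Q} | {E,H} | {S} | {M,R}.
State O belongs to the block {L,O}, which has 2 states.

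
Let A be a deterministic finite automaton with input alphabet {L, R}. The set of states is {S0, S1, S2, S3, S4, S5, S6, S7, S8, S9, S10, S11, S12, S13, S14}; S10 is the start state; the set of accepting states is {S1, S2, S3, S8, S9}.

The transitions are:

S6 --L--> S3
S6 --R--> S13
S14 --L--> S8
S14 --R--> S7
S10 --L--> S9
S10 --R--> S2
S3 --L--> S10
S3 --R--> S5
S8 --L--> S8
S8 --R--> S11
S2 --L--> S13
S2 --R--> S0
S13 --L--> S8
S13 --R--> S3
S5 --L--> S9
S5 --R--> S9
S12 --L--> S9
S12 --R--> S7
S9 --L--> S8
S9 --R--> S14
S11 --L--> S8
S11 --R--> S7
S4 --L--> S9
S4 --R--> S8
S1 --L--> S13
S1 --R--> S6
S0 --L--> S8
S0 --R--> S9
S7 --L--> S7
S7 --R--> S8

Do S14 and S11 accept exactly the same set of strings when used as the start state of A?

Yes

States {S1,S4,S6,S12} cannot be reached from the start state, so discard them.
P0 = {S2,S3,S8,S9} | {S0,S5,S7,S10,S11,S13,S14}.
Refine {S2,S3,S8,S9} on symbol L: members go to different blocks, giving {S2,S3} and {S8,S9}.
On input L, block {S0,S5,S7,S10,S11,S13,S14} splits into {S0,S5,S10,S11,S13,S14} and {S7}.
Refine {S0,S5,S10,S11,S13,S14} on symbol R: members go to different blocks, giving {S0,S5} and {S10,S13} and {S11,S14}.
No further refinement is possible. Final partition (6 blocks): {S2,S3} | {S0,S5} | {S8,S9} | {S7} | {S10,S13} | {S11,S14}.
S14 and S11 lie in the same block of the stable partition, so they are equivalent — no string distinguishes them.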